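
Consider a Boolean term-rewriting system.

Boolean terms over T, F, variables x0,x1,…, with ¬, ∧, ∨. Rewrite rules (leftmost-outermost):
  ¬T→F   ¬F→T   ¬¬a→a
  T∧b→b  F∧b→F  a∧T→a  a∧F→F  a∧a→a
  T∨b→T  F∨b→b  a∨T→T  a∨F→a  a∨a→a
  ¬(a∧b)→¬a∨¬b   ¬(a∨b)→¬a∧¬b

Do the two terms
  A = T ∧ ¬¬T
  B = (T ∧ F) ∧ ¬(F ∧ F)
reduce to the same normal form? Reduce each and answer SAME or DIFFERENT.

Answer: DIFFERENT — A ⇓ T, B ⇓ F

Working:
Term A:
  start: T ∧ ¬¬T
  [1] ¬¬T
  [2] T

Term B:
  start: (T ∧ F) ∧ ¬(F ∧ F)
  [1] F ∧ ¬(F ∧ F)
  [2] F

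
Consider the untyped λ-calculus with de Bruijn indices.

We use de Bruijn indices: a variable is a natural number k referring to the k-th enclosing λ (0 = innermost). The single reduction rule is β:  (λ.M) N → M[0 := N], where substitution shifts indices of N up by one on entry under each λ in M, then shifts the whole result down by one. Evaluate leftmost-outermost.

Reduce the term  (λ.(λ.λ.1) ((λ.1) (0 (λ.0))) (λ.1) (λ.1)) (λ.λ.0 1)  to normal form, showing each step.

Answer: normal form = λ.0 (λ.λ.λ.0 1)  (in 5 steps)

Working:
  start: (λ.(λ.λ.1) ((λ.1) (0 (λ.0))) (λ.1) (λ.1)) (λ.λ.0 1)
  →1  (λ.λ.1) ((λ.λ.λ.0 1) ((λ.λ.0 1) (λ.0))) (λ.λ.λ.0 1) (λ.λ.λ.0 1)
  →2  (λ.(λ.λ.λ.0 1) ((λ.λ.0 1) (λ.0))) (λ.λ.λ.0 1) (λ.λ.λ.0 1)
  →3  (λ.λ.λ.0 1) ((λ.λ.0 1) (λ.0)) (λ.λ.λ.0 1)
  →4  (λ.λ.0 1) (λ.λ.λ.0 1)
  →5  λ.0 (λ.λ.λ.0 1)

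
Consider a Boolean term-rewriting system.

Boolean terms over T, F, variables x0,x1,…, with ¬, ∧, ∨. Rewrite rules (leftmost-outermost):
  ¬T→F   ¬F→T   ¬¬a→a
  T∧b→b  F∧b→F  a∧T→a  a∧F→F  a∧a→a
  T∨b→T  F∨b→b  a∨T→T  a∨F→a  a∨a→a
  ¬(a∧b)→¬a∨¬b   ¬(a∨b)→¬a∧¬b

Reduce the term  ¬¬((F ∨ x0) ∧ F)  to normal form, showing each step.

Answer: normal form = F  (in 2 steps)

Reduction:
  start: ¬¬((F ∨ x0) ∧ F)
  [1] (F ∨ x0) ∧ F
  [2] F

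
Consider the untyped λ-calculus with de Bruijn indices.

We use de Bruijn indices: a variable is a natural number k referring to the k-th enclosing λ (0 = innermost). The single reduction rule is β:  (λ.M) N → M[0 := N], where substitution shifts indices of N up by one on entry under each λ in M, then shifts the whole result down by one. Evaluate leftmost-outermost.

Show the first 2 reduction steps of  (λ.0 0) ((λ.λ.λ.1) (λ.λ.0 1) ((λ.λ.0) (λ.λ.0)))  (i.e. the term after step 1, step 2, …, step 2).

Answer: after 2 steps: (λ.λ.1) ((λ.λ.0) (λ.λ.0)) ((λ.λ.λ.1) (λ.λ.0 1) ((λ.λ.0) (λ.λ.0)))

Working:
  start: (λ.0 0) ((λ.λ.λ.1) (λ.λ.0 1) ((λ.λ.0) (λ.λ.0)))
  →1  (λ.λ.λ.1) (λ.λ.0 1) ((λ.λ.0) (λ.λ.0)) ((λ.λ.λ.1) (λ.λ.0 1) ((λ.λ.0) (λ.λ.0)))
  →2  (λ.λ.1) ((λ.λ.0) (λ.λ.0)) ((λ.λ.λ.1) (λ.λ.0 1) ((λ.λ.0) (λ.λ.0)))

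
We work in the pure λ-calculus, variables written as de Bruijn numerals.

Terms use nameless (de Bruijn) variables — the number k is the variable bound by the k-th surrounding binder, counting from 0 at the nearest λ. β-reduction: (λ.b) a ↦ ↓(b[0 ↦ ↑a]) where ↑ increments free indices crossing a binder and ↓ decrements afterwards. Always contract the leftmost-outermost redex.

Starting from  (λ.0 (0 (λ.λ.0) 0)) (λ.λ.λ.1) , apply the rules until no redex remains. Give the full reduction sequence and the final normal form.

Answer: normal form = λ.λ.1  (in 2 steps)

Derivation:
  start: (λ.0 (0 (λ.λ.0) 0)) (λ.λ.λ.1)
  →1  (λ.λ.λ.1) ((λ.λ.λ.1) (λ.λ.0) (λ.λ.λ.1))
  →2  λ.λ.1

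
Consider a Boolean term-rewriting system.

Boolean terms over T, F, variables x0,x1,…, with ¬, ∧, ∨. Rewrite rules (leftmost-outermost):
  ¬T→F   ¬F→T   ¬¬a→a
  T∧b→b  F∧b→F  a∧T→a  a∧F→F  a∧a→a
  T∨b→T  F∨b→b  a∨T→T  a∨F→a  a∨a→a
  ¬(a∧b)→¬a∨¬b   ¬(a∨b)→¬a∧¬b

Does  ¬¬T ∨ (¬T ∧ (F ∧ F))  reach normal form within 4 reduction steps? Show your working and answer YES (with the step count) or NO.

  start: ¬¬T ∨ (¬T ∧ (F ∧ F))
  step 1: T ∨ (¬T ∧ (F ∧ F))
  step 2: T

Answer: YES — reaches normal form T in 2 ≤ 4 steps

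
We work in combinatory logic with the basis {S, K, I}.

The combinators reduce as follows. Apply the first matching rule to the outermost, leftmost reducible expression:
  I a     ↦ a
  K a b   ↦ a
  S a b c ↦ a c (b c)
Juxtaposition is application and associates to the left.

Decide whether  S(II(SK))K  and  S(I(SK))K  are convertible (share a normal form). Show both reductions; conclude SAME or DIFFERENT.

Answer: SAME — A ⇓ S(SK)K, B ⇓ S(SK)K

Derivation:
Term A:
  start: S(II(SK))K
  [1] S(I(SK))K
  [2] S(SK)K

Term B:
  start: S(I(SK))K
  [1] S(SK)K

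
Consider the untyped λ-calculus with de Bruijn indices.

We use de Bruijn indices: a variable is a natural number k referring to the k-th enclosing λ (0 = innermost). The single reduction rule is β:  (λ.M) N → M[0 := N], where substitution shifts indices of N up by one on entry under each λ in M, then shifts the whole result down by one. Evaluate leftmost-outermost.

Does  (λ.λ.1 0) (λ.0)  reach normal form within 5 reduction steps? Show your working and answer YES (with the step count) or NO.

  start: (λ.λ.1 0) (λ.0)
  [1] λ.(λ.0) 0
  [2] λ.0

Answer: YES — reaches normal form λ.0 in 2 ≤ 5 steps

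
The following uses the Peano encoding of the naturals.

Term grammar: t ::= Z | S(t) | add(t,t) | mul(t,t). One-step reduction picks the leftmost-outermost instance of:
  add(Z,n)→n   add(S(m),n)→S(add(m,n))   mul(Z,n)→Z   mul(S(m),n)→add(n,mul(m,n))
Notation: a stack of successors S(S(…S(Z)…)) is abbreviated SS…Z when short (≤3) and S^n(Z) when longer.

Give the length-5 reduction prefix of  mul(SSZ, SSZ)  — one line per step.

Answer: after 5 steps: S(S(add(SSZ, mul(Z, SSZ))))

Working:
  start: mul(SSZ, SSZ)
  →1  add(SSZ, mul(SZ, SSZ))
  →2  S(add(SZ, mul(SZ, SSZ)))
  →3  S(S(add(Z, mul(SZ, SSZ))))
  →4  S(S(mul(SZ, SSZ)))
  →5  S(S(add(SSZ, mul(Z, SSZ))))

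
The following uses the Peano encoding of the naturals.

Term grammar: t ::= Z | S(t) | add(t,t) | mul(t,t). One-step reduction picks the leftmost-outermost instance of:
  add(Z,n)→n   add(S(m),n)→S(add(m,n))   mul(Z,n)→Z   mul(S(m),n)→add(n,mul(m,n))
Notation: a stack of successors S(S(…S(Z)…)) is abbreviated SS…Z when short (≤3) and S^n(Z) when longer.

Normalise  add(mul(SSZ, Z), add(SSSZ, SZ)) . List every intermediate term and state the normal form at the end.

Answer: normal form = S^4(Z)  (in 10 steps)

Reduction:
  start: add(mul(SSZ, Z), add(SSSZ, SZ))
  [1] add(add(Z, mul(SZ, Z)), add(SSSZ, SZ))
  [2] add(mul(SZ, Z), add(SSSZ, SZ))
  [3] add(add(Z, mul(Z, Z)), add(SSSZ, SZ))
  [4] add(mul(Z, Z), add(SSSZ, SZ))
  [5] add(Z, add(SSSZ, SZ))
  [6] add(SSSZ, SZ)
  [7] S(add(SSZ, SZ))
  [8] S(S(add(SZ, SZ)))
  [9] S(S(S(add(Z, SZ))))
  [10] S^4(Z)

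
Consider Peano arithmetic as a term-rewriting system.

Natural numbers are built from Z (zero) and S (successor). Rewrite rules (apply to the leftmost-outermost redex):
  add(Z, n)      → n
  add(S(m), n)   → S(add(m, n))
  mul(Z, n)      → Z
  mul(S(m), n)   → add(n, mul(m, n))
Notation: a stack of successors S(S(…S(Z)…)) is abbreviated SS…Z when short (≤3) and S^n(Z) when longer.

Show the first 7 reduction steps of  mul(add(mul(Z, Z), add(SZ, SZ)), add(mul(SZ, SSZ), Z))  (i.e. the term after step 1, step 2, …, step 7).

  start: mul(add(mul(Z, Z), add(SZ, SZ)), add(mul(SZ, SSZ), Z))
  →1  mul(add(Z, add(SZ, SZ)), add(mul(SZ, SSZ), Z))
  →2  mul(add(SZ, SZ), add(mul(SZ, SSZ), Z))
  →3  mul(S(add(Z, SZ)), add(mul(SZ, SSZ), Z))
  →4  add(add(mul(SZ, SSZ), Z), mul(add(Z, SZ), add(mul(SZ, SSZ), Z)))
  →5  add(add(add(SSZ, mul(Z, SSZ)), Z), mul(add(Z, SZ), add(mul(SZ, SSZ), Z)))
  →6  add(add(S(add(SZ, mul(Z, SSZ))), Z), mul(add(Z, SZ), add(mul(SZ, SSZ), Z)))
  →7  add(S(add(add(SZ, mul(Z, SSZ)), Z)), mul(add(Z, SZ), add(mul(SZ, SSZ), Z)))

Answer: after 7 steps: add(S(add(add(SZ, mul(Z, SSZ)), Z)), mul(add(Z, SZ), add(mul(SZ, SSZ), Z)))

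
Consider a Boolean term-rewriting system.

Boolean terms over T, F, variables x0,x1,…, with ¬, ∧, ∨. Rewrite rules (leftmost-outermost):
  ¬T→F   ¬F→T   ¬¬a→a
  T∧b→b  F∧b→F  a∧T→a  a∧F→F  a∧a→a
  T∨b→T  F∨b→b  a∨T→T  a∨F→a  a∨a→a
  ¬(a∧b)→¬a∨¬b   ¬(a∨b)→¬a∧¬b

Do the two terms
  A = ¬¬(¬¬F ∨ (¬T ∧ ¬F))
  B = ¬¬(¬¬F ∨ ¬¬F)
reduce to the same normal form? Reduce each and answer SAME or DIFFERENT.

Term A:
  start: ¬¬(¬¬F ∨ (¬T ∧ ¬F))
  [1] ¬¬F ∨ (¬T ∧ ¬F)
  [2] F ∨ (¬T ∧ ¬F)
  [3] ¬T ∧ ¬F
  [4] F ∧ ¬F
  [5] F

Term B:
  start: ¬¬(¬¬F ∨ ¬¬F)
  [1] ¬¬F ∨ ¬¬F
  [2] ¬¬F
  [3] F

Answer: SAME — A ⇓ F, B ⇓ F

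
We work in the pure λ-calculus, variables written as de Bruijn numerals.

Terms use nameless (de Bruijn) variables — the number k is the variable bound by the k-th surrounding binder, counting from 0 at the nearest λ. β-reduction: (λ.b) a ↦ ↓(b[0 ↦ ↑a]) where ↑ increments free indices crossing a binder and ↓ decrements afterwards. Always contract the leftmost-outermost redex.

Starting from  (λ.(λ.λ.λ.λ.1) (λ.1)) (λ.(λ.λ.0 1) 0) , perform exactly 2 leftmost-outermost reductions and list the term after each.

Answer: after 2 steps: λ.λ.λ.1

Derivation:
  start: (λ.(λ.λ.λ.λ.1) (λ.1)) (λ.(λ.λ.0 1) 0)
  step 1: (λ.λ.λ.λ.1) (λ.λ.(λ.λ.0 1) 0)
  step 2: λ.λ.λ.1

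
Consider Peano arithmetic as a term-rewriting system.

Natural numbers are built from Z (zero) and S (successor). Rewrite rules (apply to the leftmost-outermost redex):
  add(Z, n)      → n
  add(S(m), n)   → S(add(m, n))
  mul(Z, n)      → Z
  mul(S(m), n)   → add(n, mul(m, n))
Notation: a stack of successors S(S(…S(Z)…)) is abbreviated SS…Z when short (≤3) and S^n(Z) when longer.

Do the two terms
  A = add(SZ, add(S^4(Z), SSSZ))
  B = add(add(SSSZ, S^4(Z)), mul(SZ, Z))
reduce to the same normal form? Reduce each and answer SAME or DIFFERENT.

Answer: DIFFERENT — A ⇓ S^8(Z), B ⇓ S^7(Z)

Derivation:
Term A:
  start: add(SZ, add(S^4(Z), SSSZ))
  step 1: S(add(Z, add(S^4(Z), SSSZ)))
  step 2: S(add(S^4(Z), SSSZ))
  step 3: S(S(add(SSSZ, SSSZ)))
  step 4: S(S(S(add(SSZ, SSSZ))))
  step 5: S(S(S(S(add(SZ, SSSZ)))))
  step 6: S(S(S(S(S(add(Z, SSSZ))))))
  step 7: S^8(Z)

Term B:
  start: add(add(SSSZ, S^4(Z)), mul(SZ, Z))
  step 1: add(S(add(SSZ, S^4(Z))), mul(SZ, Z))
  step 2: S(add(add(SSZ, S^4(Z)), mul(SZ, Z)))
  step 3: S(add(S(add(SZ, S^4(Z))), mul(SZ, Z)))
  step 4: S(S(add(add(SZ, S^4(Z)), mul(SZ, Z))))
  step 5: S(S(add(S(add(Z, S^4(Z))), mul(SZ, Z))))
  step 6: S(S(S(add(add(Z, S^4(Z)), mul(SZ, Z)))))
  step 7: S(S(S(add(S^4(Z), mul(SZ, Z)))))
  step 8: S(S(S(S(add(SSSZ, mul(SZ, Z))))))
  step 9: S(S(S(S(S(add(SSZ, mul(SZ, Z)))))))
  step 10: S(S(S(S(S(S(add(SZ, mul(SZ, Z))))))))
  step 11: S(S(S(S(S(S(S(add(Z, mul(SZ, Z)))))))))
  step 12: S(S(S(S(S(S(S(mul(SZ, Z))))))))
  step 13: S(S(S(S(S(S(S(add(Z, mul(Z, Z)))))))))
  step 14: S(S(S(S(S(S(S(mul(Z, Z))))))))
  step 15: S^7(Z)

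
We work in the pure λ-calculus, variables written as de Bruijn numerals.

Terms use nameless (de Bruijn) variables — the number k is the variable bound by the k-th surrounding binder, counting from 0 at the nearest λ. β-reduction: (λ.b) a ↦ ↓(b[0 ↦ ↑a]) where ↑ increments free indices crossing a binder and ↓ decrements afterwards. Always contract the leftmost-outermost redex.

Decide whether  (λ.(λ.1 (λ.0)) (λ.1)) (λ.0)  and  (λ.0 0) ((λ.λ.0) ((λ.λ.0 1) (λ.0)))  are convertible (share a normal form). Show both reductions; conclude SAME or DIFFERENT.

Term A:
  start: (λ.(λ.1 (λ.0)) (λ.1)) (λ.0)
  →1  (λ.(λ.0) (λ.0)) (λ.λ.0)
  →2  (λ.0) (λ.0)
  →3  λ.0

Term B:
  start: (λ.0 0) ((λ.λ.0) ((λ.λ.0 1) (λ.0)))
  →1  (λ.λ.0) ((λ.λ.0 1) (λ.0)) ((λ.λ.0) ((λ.λ.0 1) (λ.0)))
  →2  (λ.0) ((λ.λ.0) ((λ.λ.0 1) (λ.0)))
  →3  (λ.λ.0) ((λ.λ.0 1) (λ.0))
  →4  λ.0

Answer: SAME — A ⇓ λ.0, B ⇓ λ.0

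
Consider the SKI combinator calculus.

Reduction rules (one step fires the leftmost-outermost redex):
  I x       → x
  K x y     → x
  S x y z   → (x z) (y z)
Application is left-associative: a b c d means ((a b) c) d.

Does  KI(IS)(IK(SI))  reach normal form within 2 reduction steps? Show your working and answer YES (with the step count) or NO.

Answer: NO — after 2 steps the term is IK(SI), not yet normal

Reduction:
  start: KI(IS)(IK(SI))
  [1] I(IK(SI))
  [2] IK(SI)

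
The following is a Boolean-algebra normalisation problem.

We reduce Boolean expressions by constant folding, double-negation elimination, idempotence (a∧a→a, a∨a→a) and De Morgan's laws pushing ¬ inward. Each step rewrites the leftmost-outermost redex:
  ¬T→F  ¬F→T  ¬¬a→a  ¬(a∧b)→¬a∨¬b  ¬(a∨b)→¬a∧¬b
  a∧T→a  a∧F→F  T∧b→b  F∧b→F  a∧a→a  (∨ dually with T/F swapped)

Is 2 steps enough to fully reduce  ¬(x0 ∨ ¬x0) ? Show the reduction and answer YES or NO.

  start: ¬(x0 ∨ ¬x0)
  [1] ¬x0 ∧ ¬¬x0
  [2] ¬x0 ∧ x0

Answer: YES — reaches normal form ¬x0 ∧ x0 in 2 ≤ 2 steps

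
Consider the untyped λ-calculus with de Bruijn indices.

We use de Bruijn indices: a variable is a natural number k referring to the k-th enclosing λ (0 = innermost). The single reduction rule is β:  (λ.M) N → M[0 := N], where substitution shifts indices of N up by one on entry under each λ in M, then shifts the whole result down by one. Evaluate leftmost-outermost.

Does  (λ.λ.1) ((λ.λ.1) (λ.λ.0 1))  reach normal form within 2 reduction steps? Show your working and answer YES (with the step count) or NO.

  start: (λ.λ.1) ((λ.λ.1) (λ.λ.0 1))
  →1  λ.(λ.λ.1) (λ.λ.0 1)
  →2  λ.λ.λ.λ.0 1

Answer: YES — reaches normal form λ.λ.λ.λ.0 1 in 2 ≤ 2 steps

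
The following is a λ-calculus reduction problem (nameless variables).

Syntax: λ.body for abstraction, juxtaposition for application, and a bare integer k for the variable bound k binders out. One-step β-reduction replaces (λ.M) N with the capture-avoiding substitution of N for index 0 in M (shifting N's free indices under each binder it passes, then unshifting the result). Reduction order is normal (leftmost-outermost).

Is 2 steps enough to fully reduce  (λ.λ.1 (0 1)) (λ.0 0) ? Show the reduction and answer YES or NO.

  start: (λ.λ.1 (0 1)) (λ.0 0)
  →1  λ.(λ.0 0) (0 (λ.0 0))
  →2  λ.0 (λ.0 0) (0 (λ.0 0))

Answer: YES — reaches normal form λ.0 (λ.0 0) (0 (λ.0 0)) in 2 ≤ 2 steps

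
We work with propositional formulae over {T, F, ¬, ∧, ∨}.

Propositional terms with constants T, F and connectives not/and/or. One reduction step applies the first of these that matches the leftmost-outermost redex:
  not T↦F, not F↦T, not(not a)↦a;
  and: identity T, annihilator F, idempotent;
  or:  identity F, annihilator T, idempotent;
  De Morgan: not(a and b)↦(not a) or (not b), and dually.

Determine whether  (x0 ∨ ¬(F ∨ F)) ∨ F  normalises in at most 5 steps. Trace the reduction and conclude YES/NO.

  start: (x0 ∨ ¬(F ∨ F)) ∨ F
  [1] x0 ∨ ¬(F ∨ F)
  [2] x0 ∨ (¬F ∧ ¬F)
  [3] x0 ∨ ¬F
  [4] x0 ∨ T
  [5] T

Answer: YES — reaches normal form T in 5 ≤ 5 steps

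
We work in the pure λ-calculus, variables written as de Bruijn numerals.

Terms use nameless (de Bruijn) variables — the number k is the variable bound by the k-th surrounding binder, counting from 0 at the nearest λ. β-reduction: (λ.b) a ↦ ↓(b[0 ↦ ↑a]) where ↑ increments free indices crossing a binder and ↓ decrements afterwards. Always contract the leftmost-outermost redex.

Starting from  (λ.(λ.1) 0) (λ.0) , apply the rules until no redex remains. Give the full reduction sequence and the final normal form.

Answer: normal form = λ.0  (in 2 steps)

Derivation:
  start: (λ.(λ.1) 0) (λ.0)
  [1] (λ.λ.0) (λ.0)
  [2] λ.0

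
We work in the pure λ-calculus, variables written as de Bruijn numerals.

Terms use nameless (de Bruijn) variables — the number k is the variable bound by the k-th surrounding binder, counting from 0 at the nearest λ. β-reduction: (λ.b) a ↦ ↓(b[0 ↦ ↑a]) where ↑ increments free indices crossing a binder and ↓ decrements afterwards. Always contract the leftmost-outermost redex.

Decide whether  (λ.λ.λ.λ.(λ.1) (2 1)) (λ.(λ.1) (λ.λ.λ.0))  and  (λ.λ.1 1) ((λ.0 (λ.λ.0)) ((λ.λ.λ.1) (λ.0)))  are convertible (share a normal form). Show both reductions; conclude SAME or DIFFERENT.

Answer: SAME — A ⇓ λ.λ.λ.0, B ⇓ λ.λ.λ.0

Reduction:
Term A:
  start: (λ.λ.λ.λ.(λ.1) (2 1)) (λ.(λ.1) (λ.λ.λ.0))
  [1] λ.λ.λ.(λ.1) (2 1)
  [2] λ.λ.λ.0

Term B:
  start: (λ.λ.1 1) ((λ.0 (λ.λ.0)) ((λ.λ.λ.1) (λ.0)))
  [1] λ.(λ.0 (λ.λ.0)) ((λ.λ.λ.1) (λ.0)) ((λ.0 (λ.λ.0)) ((λ.λ.λ.1) (λ.0)))
  [2] λ.(λ.λ.λ.1) (λ.0) (λ.λ.0) ((λ.0 (λ.λ.0)) ((λ.λ.λ.1) (λ.0)))
  [3] λ.(λ.λ.1) (λ.λ.0) ((λ.0 (λ.λ.0)) ((λ.λ.λ.1) (λ.0)))
  [4] λ.(λ.λ.λ.0) ((λ.0 (λ.λ.0)) ((λ.λ.λ.1) (λ.0)))
  [5] λ.λ.λ.0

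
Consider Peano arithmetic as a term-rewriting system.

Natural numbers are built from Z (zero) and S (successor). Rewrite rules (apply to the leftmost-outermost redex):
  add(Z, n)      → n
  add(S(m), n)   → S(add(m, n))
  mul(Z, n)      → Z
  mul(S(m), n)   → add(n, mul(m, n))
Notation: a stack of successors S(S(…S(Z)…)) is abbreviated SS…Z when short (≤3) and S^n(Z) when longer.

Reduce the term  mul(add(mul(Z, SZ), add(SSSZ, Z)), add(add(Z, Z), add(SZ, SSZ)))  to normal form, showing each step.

  start: mul(add(mul(Z, SZ), add(SSSZ, Z)), add(add(Z, Z), add(SZ, SSZ)))
  [1] mul(add(Z, add(SSSZ, Z)), add(add(Z, Z), add(SZ, SSZ)))
  [2] mul(add(SSSZ, Z), add(add(Z, Z), add(SZ, SSZ)))
  [3] mul(S(add(SSZ, Z)), add(add(Z, Z), add(SZ, SSZ)))
  [4] add(add(add(Z, Z), add(SZ, SSZ)), mul(add(SSZ, Z), add(add(Z, Z), add(SZ, SSZ))))
  [5] add(add(Z, add(SZ, SSZ)), mul(add(SSZ, Z), add(add(Z, Z), add(SZ, SSZ))))
  [6] add(add(SZ, SSZ), mul(add(SSZ, Z), add(add(Z, Z), add(SZ, SSZ))))
  [7] add(S(add(Z, SSZ)), mul(add(SSZ, Z), add(add(Z, Z), add(SZ, SSZ))))
  [8] S(add(add(Z, SSZ), mul(add(SSZ, Z), add(add(Z, Z), add(SZ, SSZ)))))
  [9] S(add(SSZ, mul(add(SSZ, Z), add(add(Z, Z), add(SZ, SSZ)))))
  [10] S(S(add(SZ, mul(add(SSZ, Z), add(add(Z, Z), add(SZ, SSZ))))))
  [11] S(S(S(add(Z, mul(add(SSZ, Z), add(add(Z, Z), add(SZ, SSZ)))))))
  [12] S(S(S(mul(add(SSZ, Z), add(add(Z, Z), add(SZ, SSZ))))))
  [13] S(S(S(mul(S(add(SZ, Z)), add(add(Z, Z), add(SZ, SSZ))))))
  [14] S(S(S(add(add(add(Z, Z), add(SZ, SSZ)), mul(add(SZ, Z), add(add(Z, Z), add(SZ, SSZ)))))))
  [15] S(S(S(add(add(Z, add(SZ, SSZ)), mul(add(SZ, Z), add(add(Z, Z), add(SZ, SSZ)))))))
  [16] S(S(S(add(add(SZ, SSZ), mul(add(SZ, Z), add(add(Z, Z), add(SZ, SSZ)))))))
  [17] S(S(S(add(S(add(Z, SSZ)), mul(add(SZ, Z), add(add(Z, Z), add(SZ, SSZ)))))))
  [18] S(S(S(S(add(add(Z, SSZ), mul(add(SZ, Z), add(add(Z, Z), add(SZ, SSZ))))))))
  [19] S(S(S(S(add(SSZ, mul(add(SZ, Z), add(add(Z, Z), add(SZ, SSZ))))))))
  [20] S(S(S(S(S(add(SZ, mul(add(SZ, Z), add(add(Z, Z), add(SZ, SSZ)))))))))
  [21] S(S(S(S(S(S(add(Z, mul(add(SZ, Z), add(add(Z, Z), add(SZ, SSZ))))))))))
  [22] S(S(S(S(S(S(mul(add(SZ, Z), add(add(Z, Z), add(SZ, SSZ)))))))))
  [23] S(S(S(S(S(S(mul(S(add(Z, Z)), add(add(Z, Z), add(SZ, SSZ)))))))))
  [24] S(S(S(S(S(S(add(add(add(Z, Z), add(SZ, SSZ)), mul(add(Z, Z), add(add(Z, Z), add(SZ, SSZ))))))))))
  [25] S(S(S(S(S(S(add(add(Z, add(SZ, SSZ)), mul(add(Z, Z), add(add(Z, Z), add(SZ, SSZ))))))))))
  [26] S(S(S(S(S(S(add(add(SZ, SSZ), mul(add(Z, Z), add(add(Z, Z), add(SZ, SSZ))))))))))
  [27] S(S(S(S(S(S(add(S(add(Z, SSZ)), mul(add(Z, Z), add(add(Z, Z), add(SZ, SSZ))))))))))
  [28] S(S(S(S(S(S(S(add(add(Z, SSZ), mul(add(Z, Z), add(add(Z, Z), add(SZ, SSZ)))))))))))
  [29] S(S(S(S(S(S(S(add(SSZ, mul(add(Z, Z), add(add(Z, Z), add(SZ, SSZ)))))))))))
  [30] S(S(S(S(S(S(S(S(add(SZ, mul(add(Z, Z), add(add(Z, Z), add(SZ, SSZ))))))))))))
  [31] S(S(S(S(S(S(S(S(S(add(Z, mul(add(Z, Z), add(add(Z, Z), add(SZ, SSZ)))))))))))))
  [32] S(S(S(S(S(S(S(S(S(mul(add(Z, Z), add(add(Z, Z), add(SZ, SSZ))))))))))))
  [33] S(S(S(S(S(S(S(S(S(mul(Z, add(add(Z, Z), add(SZ, SSZ))))))))))))
  [34] S^9(Z)

Answer: normal form = S^9(Z)  (in 34 steps)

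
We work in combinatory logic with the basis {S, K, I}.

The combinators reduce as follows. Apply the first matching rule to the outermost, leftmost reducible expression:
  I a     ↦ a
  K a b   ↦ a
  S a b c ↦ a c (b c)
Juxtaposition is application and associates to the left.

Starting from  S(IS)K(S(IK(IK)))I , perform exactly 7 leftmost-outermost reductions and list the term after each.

Answer: after 7 steps: K(I(K(S(IK(IK)))I))

Reduction:
  start: S(IS)K(S(IK(IK)))I
  →1  IS(S(IK(IK)))(K(S(IK(IK))))I
  →2  S(S(IK(IK)))(K(S(IK(IK))))I
  →3  S(IK(IK))I(K(S(IK(IK)))I)
  →4  IK(IK)(K(S(IK(IK)))I)(I(K(S(IK(IK)))I))
  →5  K(IK)(K(S(IK(IK)))I)(I(K(S(IK(IK)))I))
  →6  IK(I(K(S(IK(IK)))I))
  →7  K(I(K(S(IK(IK)))I))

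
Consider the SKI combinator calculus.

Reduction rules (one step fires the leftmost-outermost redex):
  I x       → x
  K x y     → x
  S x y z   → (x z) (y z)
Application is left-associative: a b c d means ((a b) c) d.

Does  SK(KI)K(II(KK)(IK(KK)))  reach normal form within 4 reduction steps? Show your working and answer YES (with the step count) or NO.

Answer: NO — after 4 steps the term is K(KK(IK(KK))), not yet normal

Working:
  start: SK(KI)K(II(KK)(IK(KK)))
  step 1: KK(KIK)(II(KK)(IK(KK)))
  step 2: K(II(KK)(IK(KK)))
  step 3: K(I(KK)(IK(KK)))
  step 4: K(KK(IK(KK)))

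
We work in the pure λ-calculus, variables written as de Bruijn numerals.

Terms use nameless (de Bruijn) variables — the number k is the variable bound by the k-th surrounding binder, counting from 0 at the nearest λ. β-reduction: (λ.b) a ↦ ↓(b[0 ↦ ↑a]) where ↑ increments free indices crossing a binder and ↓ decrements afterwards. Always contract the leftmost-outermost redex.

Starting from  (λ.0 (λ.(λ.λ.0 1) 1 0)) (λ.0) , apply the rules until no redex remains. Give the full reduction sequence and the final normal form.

Answer: normal form = λ.0 (λ.0)  (in 4 steps)

Working:
  start: (λ.0 (λ.(λ.λ.0 1) 1 0)) (λ.0)
  [1] (λ.0) (λ.(λ.λ.0 1) (λ.0) 0)
  [2] λ.(λ.λ.0 1) (λ.0) 0
  [3] λ.(λ.0 (λ.0)) 0
  [4] λ.0 (λ.0)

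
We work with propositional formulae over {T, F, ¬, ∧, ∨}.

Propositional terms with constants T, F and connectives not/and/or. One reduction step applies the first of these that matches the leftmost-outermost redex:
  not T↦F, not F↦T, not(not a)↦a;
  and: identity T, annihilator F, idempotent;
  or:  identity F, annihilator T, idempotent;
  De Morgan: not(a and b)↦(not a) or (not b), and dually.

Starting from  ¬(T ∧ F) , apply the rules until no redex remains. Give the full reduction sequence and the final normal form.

Answer: normal form = T  (in 4 steps)

Derivation:
  start: ¬(T ∧ F)
  [1] ¬T ∨ ¬F
  [2] F ∨ ¬F
  [3] ¬F
  [4] T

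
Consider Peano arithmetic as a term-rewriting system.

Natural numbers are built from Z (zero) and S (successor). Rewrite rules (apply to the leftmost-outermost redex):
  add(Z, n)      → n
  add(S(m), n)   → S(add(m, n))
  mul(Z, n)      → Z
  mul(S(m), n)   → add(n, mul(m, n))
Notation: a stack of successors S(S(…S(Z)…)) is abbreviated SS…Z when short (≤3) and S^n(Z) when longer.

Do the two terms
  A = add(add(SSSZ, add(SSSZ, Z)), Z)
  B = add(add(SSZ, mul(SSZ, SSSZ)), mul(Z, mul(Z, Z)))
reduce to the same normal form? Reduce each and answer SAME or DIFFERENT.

Answer: DIFFERENT — A ⇓ S^6(Z), B ⇓ S^8(Z)

Reduction:
Term A:
  start: add(add(SSSZ, add(SSSZ, Z)), Z)
  →1  add(S(add(SSZ, add(SSSZ, Z))), Z)
  →2  S(add(add(SSZ, add(SSSZ, Z)), Z))
  →3  S(add(S(add(SZ, add(SSSZ, Z))), Z))
  →4  S(S(add(add(SZ, add(SSSZ, Z)), Z)))
  →5  S(S(add(S(add(Z, add(SSSZ, Z))), Z)))
  →6  S(S(S(add(add(Z, add(SSSZ, Z)), Z))))
  →7  S(S(S(add(add(SSSZ, Z), Z))))
  →8  S(S(S(add(S(add(SSZ, Z)), Z))))
  →9  S(S(S(S(add(add(SSZ, Z), Z)))))
  →10  S(S(S(S(add(S(add(SZ, Z)), Z)))))
  →11  S(S(S(S(S(add(add(SZ, Z), Z))))))
  →12  S(S(S(S(S(add(S(add(Z, Z)), Z))))))
  →13  S(S(S(S(S(S(add(add(Z, Z), Z)))))))
  →14  S(S(S(S(S(S(add(Z, Z)))))))
  →15  S^6(Z)

Term B:
  start: add(add(SSZ, mul(SSZ, SSSZ)), mul(Z, mul(Z, Z)))
  →1  add(S(add(SZ, mul(SSZ, SSSZ))), mul(Z, mul(Z, Z)))
  →2  S(add(add(SZ, mul(SSZ, SSSZ)), mul(Z, mul(Z, Z))))
  →3  S(add(S(add(Z, mul(SSZ, SSSZ))), mul(Z, mul(Z, Z))))
  →4  S(S(add(add(Z, mul(SSZ, SSSZ)), mul(Z, mul(Z, Z)))))
  →5  S(S(add(mul(SSZ, SSSZ), mul(Z, mul(Z, Z)))))
  →6  S(S(add(add(SSSZ, mul(SZ, SSSZ)), mul(Z, mul(Z, Z)))))
  →7  S(S(add(S(add(SSZ, mul(SZ, SSSZ))), mul(Z, mul(Z, Z)))))
  →8  S(S(S(add(add(SSZ, mul(SZ, SSSZ)), mul(Z, mul(Z, Z))))))
  →9  S(S(S(add(S(add(SZ, mul(SZ, SSSZ))), mul(Z, mul(Z, Z))))))
  →10  S(S(S(S(add(add(SZ, mul(SZ, SSSZ)), mul(Z, mul(Z, Z)))))))
  →11  S(S(S(S(add(S(add(Z, mul(SZ, SSSZ))), mul(Z, mul(Z, Z)))))))
  →12  S(S(S(S(S(add(add(Z, mul(SZ, SSSZ)), mul(Z, mul(Z, Z))))))))
  →13  S(S(S(S(S(add(mul(SZ, SSSZ), mul(Z, mul(Z, Z))))))))
  →14  S(S(S(S(S(add(add(SSSZ, mul(Z, SSSZ)), mul(Z, mul(Z, Z))))))))
  →15  S(S(S(S(S(add(S(add(SSZ, mul(Z, SSSZ))), mul(Z, mul(Z, Z))))))))
  →16  S(S(S(S(S(S(add(add(SSZ, mul(Z, SSSZ)), mul(Z, mul(Z, Z)))))))))
  →17  S(S(S(S(S(S(add(S(add(SZ, mul(Z, SSSZ))), mul(Z, mul(Z, Z)))))))))
  →18  S(S(S(S(S(S(S(add(add(SZ, mul(Z, SSSZ)), mul(Z, mul(Z, Z))))))))))
  →19  S(S(S(S(S(S(S(add(S(add(Z, mul(Z, SSSZ))), mul(Z, mul(Z, Z))))))))))
  →20  S(S(S(S(S(S(S(S(add(add(Z, mul(Z, SSSZ)), mul(Z, mul(Z, Z)))))))))))
  →21  S(S(S(S(S(S(S(S(add(mul(Z, SSSZ), mul(Z, mul(Z, Z)))))))))))
  →22  S(S(S(S(S(S(S(S(add(Z, mul(Z, mul(Z, Z)))))))))))
  →23  S(S(S(S(S(S(S(S(mul(Z, mul(Z, Z))))))))))
  →24  S^8(Z)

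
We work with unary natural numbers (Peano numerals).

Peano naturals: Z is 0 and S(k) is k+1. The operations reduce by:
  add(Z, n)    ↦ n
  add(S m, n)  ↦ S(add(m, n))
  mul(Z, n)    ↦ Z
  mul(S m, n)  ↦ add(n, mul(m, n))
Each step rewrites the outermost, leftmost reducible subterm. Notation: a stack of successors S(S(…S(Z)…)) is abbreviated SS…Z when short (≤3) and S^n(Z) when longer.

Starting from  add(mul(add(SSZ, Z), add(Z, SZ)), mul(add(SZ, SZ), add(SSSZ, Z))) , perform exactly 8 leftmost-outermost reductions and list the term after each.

  start: add(mul(add(SSZ, Z), add(Z, SZ)), mul(add(SZ, SZ), add(SSSZ, Z)))
  [1] add(mul(S(add(SZ, Z)), add(Z, SZ)), mul(add(SZ, SZ), add(SSSZ, Z)))
  [2] add(add(add(Z, SZ), mul(add(SZ, Z), add(Z, SZ))), mul(add(SZ, SZ), add(SSSZ, Z)))
  [3] add(add(SZ, mul(add(SZ, Z), add(Z, SZ))), mul(add(SZ, SZ), add(SSSZ, Z)))
  [4] add(S(add(Z, mul(add(SZ, Z), add(Z, SZ)))), mul(add(SZ, SZ), add(SSSZ, Z)))
  [5] S(add(add(Z, mul(add(SZ, Z), add(Z, SZ))), mul(add(SZ, SZ), add(SSSZ, Z))))
  [6] S(add(mul(add(SZ, Z), add(Z, SZ)), mul(add(SZ, SZ), add(SSSZ, Z))))
  [7] S(add(mul(S(add(Z, Z)), add(Z, SZ)), mul(add(SZ, SZ), add(SSSZ, Z))))
  [8] S(add(add(add(Z, SZ), mul(add(Z, Z), add(Z, SZ))), mul(add(SZ, SZ), add(SSSZ, Z))))

Answer: after 8 steps: S(add(add(add(Z, SZ), mul(add(Z, Z), add(Z, SZ))), mul(add(SZ, SZ), add(SSSZ, Z))))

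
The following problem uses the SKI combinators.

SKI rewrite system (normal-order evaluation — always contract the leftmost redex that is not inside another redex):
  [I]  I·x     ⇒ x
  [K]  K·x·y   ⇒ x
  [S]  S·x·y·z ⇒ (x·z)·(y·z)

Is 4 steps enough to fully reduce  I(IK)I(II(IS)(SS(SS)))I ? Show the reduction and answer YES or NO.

  start: I(IK)I(II(IS)(SS(SS)))I
  step 1: IKI(II(IS)(SS(SS)))I
  step 2: KI(II(IS)(SS(SS)))I
  step 3: II
  step 4: I

Answer: YES — reaches normal form I in 4 ≤ 4 steps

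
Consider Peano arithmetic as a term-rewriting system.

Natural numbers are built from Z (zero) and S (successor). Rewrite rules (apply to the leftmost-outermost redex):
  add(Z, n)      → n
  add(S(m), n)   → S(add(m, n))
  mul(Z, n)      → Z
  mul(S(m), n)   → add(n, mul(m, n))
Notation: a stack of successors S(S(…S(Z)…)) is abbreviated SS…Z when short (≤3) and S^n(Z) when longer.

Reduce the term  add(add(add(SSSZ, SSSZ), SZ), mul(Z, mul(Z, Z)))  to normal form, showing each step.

  start: add(add(add(SSSZ, SSSZ), SZ), mul(Z, mul(Z, Z)))
  [1] add(add(S(add(SSZ, SSSZ)), SZ), mul(Z, mul(Z, Z)))
  [2] add(S(add(add(SSZ, SSSZ), SZ)), mul(Z, mul(Z, Z)))
  [3] S(add(add(add(SSZ, SSSZ), SZ), mul(Z, mul(Z, Z))))
  [4] S(add(add(S(add(SZ, SSSZ)), SZ), mul(Z, mul(Z, Z))))
  [5] S(add(S(add(add(SZ, SSSZ), SZ)), mul(Z, mul(Z, Z))))
  [6] S(S(add(add(add(SZ, SSSZ), SZ), mul(Z, mul(Z, Z)))))
  [7] S(S(add(add(S(add(Z, SSSZ)), SZ), mul(Z, mul(Z, Z)))))
  [8] S(S(add(S(add(add(Z, SSSZ), SZ)), mul(Z, mul(Z, Z)))))
  [9] S(S(S(add(add(add(Z, SSSZ), SZ), mul(Z, mul(Z, Z))))))
  [10] S(S(S(add(add(SSSZ, SZ), mul(Z, mul(Z, Z))))))
  [11] S(S(S(add(S(add(SSZ, SZ)), mul(Z, mul(Z, Z))))))
  [12] S(S(S(S(add(add(SSZ, SZ), mul(Z, mul(Z, Z)))))))
  [13] S(S(S(S(add(S(add(SZ, SZ)), mul(Z, mul(Z, Z)))))))
  [14] S(S(S(S(S(add(add(SZ, SZ), mul(Z, mul(Z, Z))))))))
  [15] S(S(S(S(S(add(S(add(Z, SZ)), mul(Z, mul(Z, Z))))))))
  [16] S(S(S(S(S(S(add(add(Z, SZ), mul(Z, mul(Z, Z)))))))))
  [17] S(S(S(S(S(S(add(SZ, mul(Z, mul(Z, Z)))))))))
  [18] S(S(S(S(S(S(S(add(Z, mul(Z, mul(Z, Z))))))))))
  [19] S(S(S(S(S(S(S(mul(Z, mul(Z, Z)))))))))
  [20] S^7(Z)

Answer: normal form = S^7(Z)  (in 20 steps)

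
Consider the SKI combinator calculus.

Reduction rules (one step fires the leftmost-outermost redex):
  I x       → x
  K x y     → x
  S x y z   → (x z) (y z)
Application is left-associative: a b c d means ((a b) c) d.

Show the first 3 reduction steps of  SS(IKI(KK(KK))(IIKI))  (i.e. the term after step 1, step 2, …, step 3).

  start: SS(IKI(KK(KK))(IIKI))
  [1] SS(KI(KK(KK))(IIKI))
  [2] SS(I(IIKI))
  [3] SS(IIKI)

Answer: after 3 steps: SS(IIKI)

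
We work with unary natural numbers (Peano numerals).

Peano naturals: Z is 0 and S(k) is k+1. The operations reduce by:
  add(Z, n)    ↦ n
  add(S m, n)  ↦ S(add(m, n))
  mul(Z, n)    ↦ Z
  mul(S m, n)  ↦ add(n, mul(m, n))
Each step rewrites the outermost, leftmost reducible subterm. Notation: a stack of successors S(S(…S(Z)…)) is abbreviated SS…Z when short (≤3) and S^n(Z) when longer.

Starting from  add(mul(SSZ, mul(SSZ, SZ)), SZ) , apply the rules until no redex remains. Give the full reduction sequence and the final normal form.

  start: add(mul(SSZ, mul(SSZ, SZ)), SZ)
  [1] add(add(mul(SSZ, SZ), mul(SZ, mul(SSZ, SZ))), SZ)
  [2] add(add(add(SZ, mul(SZ, SZ)), mul(SZ, mul(SSZ, SZ))), SZ)
  [3] add(add(S(add(Z, mul(SZ, SZ))), mul(SZ, mul(SSZ, SZ))), SZ)
  [4] add(S(add(add(Z, mul(SZ, SZ)), mul(SZ, mul(SSZ, SZ)))), SZ)
  [5] S(add(add(add(Z, mul(SZ, SZ)), mul(SZ, mul(SSZ, SZ))), SZ))
  [6] S(add(add(mul(SZ, SZ), mul(SZ, mul(SSZ, SZ))), SZ))
  [7] S(add(add(add(SZ, mul(Z, SZ)), mul(SZ, mul(SSZ, SZ))), SZ))
  [8] S(add(add(S(add(Z, mul(Z, SZ))), mul(SZ, mul(SSZ, SZ))), SZ))
  [9] S(add(S(add(add(Z, mul(Z, SZ)), mul(SZ, mul(SSZ, SZ)))), SZ))
  [10] S(S(add(add(add(Z, mul(Z, SZ)), mul(SZ, mul(SSZ, SZ))), SZ)))
  [11] S(S(add(add(mul(Z, SZ), mul(SZ, mul(SSZ, SZ))), SZ)))
  [12] S(S(add(add(Z, mul(SZ, mul(SSZ, SZ))), SZ)))
  [13] S(S(add(mul(SZ, mul(SSZ, SZ)), SZ)))
  [14] S(S(add(add(mul(SSZ, SZ), mul(Z, mul(SSZ, SZ))), SZ)))
  [15] S(S(add(add(add(SZ, mul(SZ, SZ)), mul(Z, mul(SSZ, SZ))), SZ)))
  [16] S(S(add(add(S(add(Z, mul(SZ, SZ))), mul(Z, mul(SSZ, SZ))), SZ)))
  [17] S(S(add(S(add(add(Z, mul(SZ, SZ)), mul(Z, mul(SSZ, SZ)))), SZ)))
  [18] S(S(S(add(add(add(Z, mul(SZ, SZ)), mul(Z, mul(SSZ, SZ))), SZ))))
  [19] S(S(S(add(add(mul(SZ, SZ), mul(Z, mul(SSZ, SZ))), SZ))))
  [20] S(S(S(add(add(add(SZ, mul(Z, SZ)), mul(Z, mul(SSZ, SZ))), SZ))))
  [21] S(S(S(add(add(S(add(Z, mul(Z, SZ))), mul(Z, mul(SSZ, SZ))), SZ))))
  [22] S(S(S(add(S(add(add(Z, mul(Z, SZ)), mul(Z, mul(SSZ, SZ)))), SZ))))
  [23] S(S(S(S(add(add(add(Z, mul(Z, SZ)), mul(Z, mul(SSZ, SZ))), SZ)))))
  [24] S(S(S(S(add(add(mul(Z, SZ), mul(Z, mul(SSZ, SZ))), SZ)))))
  [25] S(S(S(S(add(add(Z, mul(Z, mul(SSZ, SZ))), SZ)))))
  [26] S(S(S(S(add(mul(Z, mul(SSZ, SZ)), SZ)))))
  [27] S(S(S(S(add(Z, SZ)))))
  [28] S^5(Z)

Answer: normal form = S^5(Z)  (in 28 steps)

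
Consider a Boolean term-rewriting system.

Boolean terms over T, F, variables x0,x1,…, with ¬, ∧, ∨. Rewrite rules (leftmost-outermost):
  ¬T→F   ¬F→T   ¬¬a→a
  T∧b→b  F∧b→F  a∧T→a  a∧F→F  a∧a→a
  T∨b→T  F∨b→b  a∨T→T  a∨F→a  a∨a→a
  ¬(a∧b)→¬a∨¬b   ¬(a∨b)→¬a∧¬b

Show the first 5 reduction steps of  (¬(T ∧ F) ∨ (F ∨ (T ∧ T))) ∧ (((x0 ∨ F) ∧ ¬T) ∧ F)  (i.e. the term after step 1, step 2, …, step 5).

  start: (¬(T ∧ F) ∨ (F ∨ (T ∧ T))) ∧ (((x0 ∨ F) ∧ ¬T) ∧ F)
  step 1: ((¬T ∨ ¬F) ∨ (F ∨ (T ∧ T))) ∧ (((x0 ∨ F) ∧ ¬T) ∧ F)
  step 2: ((F ∨ ¬F) ∨ (F ∨ (T ∧ T))) ∧ (((x0 ∨ F) ∧ ¬T) ∧ F)
  step 3: (¬F ∨ (F ∨ (T ∧ T))) ∧ (((x0 ∨ F) ∧ ¬T) ∧ F)
  step 4: (T ∨ (F ∨ (T ∧ T))) ∧ (((x0 ∨ F) ∧ ¬T) ∧ F)
  step 5: T ∧ (((x0 ∨ F) ∧ ¬T) ∧ F)

Answer: after 5 steps: T ∧ (((x0 ∨ F) ∧ ¬T) ∧ F)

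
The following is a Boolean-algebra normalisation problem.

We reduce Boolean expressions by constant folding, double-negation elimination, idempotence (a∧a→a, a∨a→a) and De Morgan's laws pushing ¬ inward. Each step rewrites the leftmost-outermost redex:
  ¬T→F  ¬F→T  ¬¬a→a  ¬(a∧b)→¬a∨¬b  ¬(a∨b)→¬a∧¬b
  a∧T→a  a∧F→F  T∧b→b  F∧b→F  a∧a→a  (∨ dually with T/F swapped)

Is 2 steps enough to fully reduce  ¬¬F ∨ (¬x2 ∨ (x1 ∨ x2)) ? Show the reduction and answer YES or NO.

Answer: YES — reaches normal form ¬x2 ∨ (x1 ∨ x2) in 2 ≤ 2 steps

Reduction:
  start: ¬¬F ∨ (¬x2 ∨ (x1 ∨ x2))
  step 1: F ∨ (¬x2 ∨ (x1 ∨ x2))
  step 2: ¬x2 ∨ (x1 ∨ x2)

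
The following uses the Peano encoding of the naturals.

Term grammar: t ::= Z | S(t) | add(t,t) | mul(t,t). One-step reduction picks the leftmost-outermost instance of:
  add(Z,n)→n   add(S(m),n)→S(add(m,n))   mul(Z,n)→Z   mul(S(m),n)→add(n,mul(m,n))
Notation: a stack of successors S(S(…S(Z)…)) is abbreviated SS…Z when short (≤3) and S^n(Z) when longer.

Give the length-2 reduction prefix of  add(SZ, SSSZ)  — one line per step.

  start: add(SZ, SSSZ)
  [1] S(add(Z, SSSZ))
  [2] S^4(Z)

Answer: after 2 steps: S^4(Z)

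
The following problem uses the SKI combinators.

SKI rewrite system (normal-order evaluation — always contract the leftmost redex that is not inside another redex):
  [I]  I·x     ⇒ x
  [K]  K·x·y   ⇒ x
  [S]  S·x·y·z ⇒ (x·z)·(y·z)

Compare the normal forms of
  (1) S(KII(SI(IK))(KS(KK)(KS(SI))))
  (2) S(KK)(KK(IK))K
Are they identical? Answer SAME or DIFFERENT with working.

Term A:
  start: S(KII(SI(IK))(KS(KK)(KS(SI))))
  [1] S(I(SI(IK))(KS(KK)(KS(SI))))
  [2] S(SI(IK)(KS(KK)(KS(SI))))
  [3] S(I(KS(KK)(KS(SI)))(IK(KS(KK)(KS(SI)))))
  [4] S(KS(KK)(KS(SI))(IK(KS(KK)(KS(SI)))))
  [5] S(S(KS(SI))(IK(KS(KK)(KS(SI)))))
  [6] S(SS(IK(KS(KK)(KS(SI)))))
  [7] S(SS(K(KS(KK)(KS(SI)))))
  [8] S(SS(K(S(KS(SI)))))
  [9] S(SS(K(SS)))

Term B:
  start: S(KK)(KK(IK))K
  [1] KKK(KK(IK)K)
  [2] K(KK(IK)K)
  [3] K(KK)

Answer: DIFFERENT — A ⇓ S(SS(K(SS))), B ⇓ K(KK)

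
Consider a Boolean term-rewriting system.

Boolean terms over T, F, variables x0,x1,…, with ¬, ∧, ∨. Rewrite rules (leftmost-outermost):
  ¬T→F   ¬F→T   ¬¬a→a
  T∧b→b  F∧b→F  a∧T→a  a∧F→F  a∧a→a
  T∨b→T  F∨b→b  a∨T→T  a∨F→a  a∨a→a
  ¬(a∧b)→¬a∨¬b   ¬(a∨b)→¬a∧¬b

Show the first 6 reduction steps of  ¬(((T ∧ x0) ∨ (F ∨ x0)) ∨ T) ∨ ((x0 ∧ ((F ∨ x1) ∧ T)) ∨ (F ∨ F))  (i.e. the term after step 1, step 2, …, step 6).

  start: ¬(((T ∧ x0) ∨ (F ∨ x0)) ∨ T) ∨ ((x0 ∧ ((F ∨ x1) ∧ T)) ∨ (F ∨ F))
  [1] (¬((T ∧ x0) ∨ (F ∨ x0)) ∧ ¬T) ∨ ((x0 ∧ ((F ∨ x1) ∧ T)) ∨ (F ∨ F))
  [2] ((¬(T ∧ x0) ∧ ¬(F ∨ x0)) ∧ ¬T) ∨ ((x0 ∧ ((F ∨ x1) ∧ T)) ∨ (F ∨ F))
  [3] (((¬T ∨ ¬x0) ∧ ¬(F ∨ x0)) ∧ ¬T) ∨ ((x0 ∧ ((F ∨ x1) ∧ T)) ∨ (F ∨ F))
  [4] (((F ∨ ¬x0) ∧ ¬(F ∨ x0)) ∧ ¬T) ∨ ((x0 ∧ ((F ∨ x1) ∧ T)) ∨ (F ∨ F))
  [5] ((¬x0 ∧ ¬(F ∨ x0)) ∧ ¬T) ∨ ((x0 ∧ ((F ∨ x1) ∧ T)) ∨ (F ∨ F))
  [6] ((¬x0 ∧ (¬F ∧ ¬x0)) ∧ ¬T) ∨ ((x0 ∧ ((F ∨ x1) ∧ T)) ∨ (F ∨ F))

Answer: after 6 steps: ((¬x0 ∧ (¬F ∧ ¬x0)) ∧ ¬T) ∨ ((x0 ∧ ((F ∨ x1) ∧ T)) ∨ (F ∨ F))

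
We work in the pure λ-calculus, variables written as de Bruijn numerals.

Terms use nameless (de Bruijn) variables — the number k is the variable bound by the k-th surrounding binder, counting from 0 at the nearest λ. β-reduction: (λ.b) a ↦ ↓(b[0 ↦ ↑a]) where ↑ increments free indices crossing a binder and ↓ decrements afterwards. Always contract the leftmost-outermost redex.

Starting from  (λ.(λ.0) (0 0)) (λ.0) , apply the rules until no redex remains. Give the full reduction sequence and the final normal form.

  start: (λ.(λ.0) (0 0)) (λ.0)
  →1  (λ.0) ((λ.0) (λ.0))
  →2  (λ.0) (λ.0)
  →3  λ.0

Answer: normal form = λ.0  (in 3 steps)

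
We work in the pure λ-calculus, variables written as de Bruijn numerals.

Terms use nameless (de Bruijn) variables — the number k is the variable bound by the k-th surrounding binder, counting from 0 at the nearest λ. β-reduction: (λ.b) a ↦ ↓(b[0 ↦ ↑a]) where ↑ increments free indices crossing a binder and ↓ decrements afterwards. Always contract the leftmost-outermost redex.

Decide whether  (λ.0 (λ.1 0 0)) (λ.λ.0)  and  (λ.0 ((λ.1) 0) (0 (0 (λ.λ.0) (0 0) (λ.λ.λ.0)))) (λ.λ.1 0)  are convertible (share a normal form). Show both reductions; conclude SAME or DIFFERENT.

Answer: DIFFERENT — A ⇓ λ.0, B ⇓ λ.λ.λ.0

Derivation:
Term A:
  start: (λ.0 (λ.1 0 0)) (λ.λ.0)
  [1] (λ.λ.0) (λ.(λ.λ.0) 0 0)
  [2] λ.0

Term B:
  start: (λ.0 ((λ.1) 0) (0 (0 (λ.λ.0) (0 0) (λ.λ.λ.0)))) (λ.λ.1 0)
  [1] (λ.λ.1 0) ((λ.λ.λ.1 0) (λ.λ.1 0)) ((λ.λ.1 0) ((λ.λ.1 0) (λ.λ.0) ((λ.λ.1 0) (λ.λ.1 0)) (λ.λ.λ.0)))
  [2] (λ.(λ.λ.λ.1 0) (λ.λ.1 0) 0) ((λ.λ.1 0) ((λ.λ.1 0) (λ.λ.0) ((λ.λ.1 0) (λ.λ.1 0)) (λ.λ.λ.0)))
  [3] (λ.λ.λ.1 0) (λ.λ.1 0) ((λ.λ.1 0) ((λ.λ.1 0) (λ.λ.0) ((λ.λ.1 0) (λ.λ.1 0)) (λ.λ.λ.0)))
  [4] (λ.λ.1 0) ((λ.λ.1 0) ((λ.λ.1 0) (λ.λ.0) ((λ.λ.1 0) (λ.λ.1 0)) (λ.λ.λ.0)))
  [5] λ.(λ.λ.1 0) ((λ.λ.1 0) (λ.λ.0) ((λ.λ.1 0) (λ.λ.1 0)) (λ.λ.λ.0)) 0
  [6] λ.(λ.(λ.λ.1 0) (λ.λ.0) ((λ.λ.1 0) (λ.λ.1 0)) (λ.λ.λ.0) 0) 0
  [7] λ.(λ.λ.1 0) (λ.λ.0) ((λ.λ.1 0) (λ.λ.1 0)) (λ.λ.λ.0) 0
  [8] λ.(λ.(λ.λ.0) 0) ((λ.λ.1 0) (λ.λ.1 0)) (λ.λ.λ.0) 0
  [9] λ.(λ.λ.0) ((λ.λ.1 0) (λ.λ.1 0)) (λ.λ.λ.0) 0
  [10] λ.(λ.0) (λ.λ.λ.0) 0
  [11] λ.(λ.λ.λ.0) 0
  [12] λ.λ.λ.0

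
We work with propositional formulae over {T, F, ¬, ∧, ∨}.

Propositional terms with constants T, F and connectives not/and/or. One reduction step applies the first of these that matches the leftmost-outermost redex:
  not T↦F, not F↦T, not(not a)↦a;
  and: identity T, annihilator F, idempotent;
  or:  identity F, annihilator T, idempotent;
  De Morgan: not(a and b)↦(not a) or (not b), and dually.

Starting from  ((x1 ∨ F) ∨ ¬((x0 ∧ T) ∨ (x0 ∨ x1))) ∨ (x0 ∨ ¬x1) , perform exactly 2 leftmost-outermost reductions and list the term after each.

Answer: after 2 steps: (x1 ∨ (¬(x0 ∧ T) ∧ ¬(x0 ∨ x1))) ∨ (x0 ∨ ¬x1)

Reduction:
  start: ((x1 ∨ F) ∨ ¬((x0 ∧ T) ∨ (x0 ∨ x1))) ∨ (x0 ∨ ¬x1)
  step 1: (x1 ∨ ¬((x0 ∧ T) ∨ (x0 ∨ x1))) ∨ (x0 ∨ ¬x1)
  step 2: (x1 ∨ (¬(x0 ∧ T) ∧ ¬(x0 ∨ x1))) ∨ (x0 ∨ ¬x1)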